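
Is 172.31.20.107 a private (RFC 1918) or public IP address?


RFC 1918 private ranges:
  10.0.0.0/8 (10.0.0.0 - 10.255.255.255)
  172.16.0.0/12 (172.16.0.0 - 172.31.255.255)
  192.168.0.0/16 (192.168.0.0 - 192.168.255.255)
Private (in 172.16.0.0/12)


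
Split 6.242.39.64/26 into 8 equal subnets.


New prefix = 26 + 3 = 29
Each subnet has 8 addresses
  6.242.39.64/29
  6.242.39.72/29
  6.242.39.80/29
  6.242.39.88/29
  6.242.39.96/29
  6.242.39.104/29
  6.242.39.112/29
  6.242.39.120/29
Subnets: 6.242.39.64/29, 6.242.39.72/29, 6.242.39.80/29, 6.242.39.88/29, 6.242.39.96/29, 6.242.39.104/29, 6.242.39.112/29, 6.242.39.120/29


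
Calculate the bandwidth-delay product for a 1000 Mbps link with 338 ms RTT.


BDP = bandwidth * RTT
= 1000 Mbps * 338 ms
= 1000 * 1e6 * 338 / 1000 bits
= 338000000 bits
= 42250000 bytes
= 41259.7656 KB
BDP = 338000000 bits (42250000 bytes)


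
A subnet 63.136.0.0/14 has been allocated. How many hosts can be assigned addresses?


Host bits = 32 - 14 = 18
Total addresses = 2^18 = 262144
Usable = total - 2 (network and broadcast)
Usable hosts: 262142


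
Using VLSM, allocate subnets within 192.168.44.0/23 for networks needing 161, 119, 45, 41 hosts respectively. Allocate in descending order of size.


161 hosts -> /24 (254 usable): 192.168.44.0/24
119 hosts -> /25 (126 usable): 192.168.45.0/25
45 hosts -> /26 (62 usable): 192.168.45.128/26
41 hosts -> /26 (62 usable): 192.168.45.192/26
Allocation: 192.168.44.0/24 (161 hosts, 254 usable); 192.168.45.0/25 (119 hosts, 126 usable); 192.168.45.128/26 (45 hosts, 62 usable); 192.168.45.192/26 (41 hosts, 62 usable)


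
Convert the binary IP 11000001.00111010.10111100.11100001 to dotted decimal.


11000001 = 193
00111010 = 58
10111100 = 188
11100001 = 225
IP: 193.58.188.225


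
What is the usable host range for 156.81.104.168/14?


Network: 156.80.0.0
Broadcast: 156.83.255.255
First usable = network + 1
Last usable = broadcast - 1
Range: 156.80.0.1 to 156.83.255.254


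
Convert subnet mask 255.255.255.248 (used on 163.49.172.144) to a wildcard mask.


Subnet mask: 255.255.255.248
Wildcard = 255.255.255.255 - subnet mask
255 - 255 = 0
255 - 255 = 0
255 - 255 = 0
255 - 248 = 7
Wildcard: 0.0.0.7


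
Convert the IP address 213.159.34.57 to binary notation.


213 = 11010101
159 = 10011111
34 = 00100010
57 = 00111001
Binary: 11010101.10011111.00100010.00111001


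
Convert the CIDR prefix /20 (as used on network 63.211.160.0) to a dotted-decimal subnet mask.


/20 means 20 network bits, 12 host bits
Binary: 11111111111111111111000000000000
Mask: 255.255.240.0


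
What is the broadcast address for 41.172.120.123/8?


Network: 41.0.0.0/8
Host bits = 24
Set all host bits to 1:
Broadcast: 41.255.255.255


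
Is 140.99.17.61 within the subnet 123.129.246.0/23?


Subnet network: 123.129.246.0
Test IP AND mask: 140.99.16.0
No, 140.99.17.61 is not in 123.129.246.0/23


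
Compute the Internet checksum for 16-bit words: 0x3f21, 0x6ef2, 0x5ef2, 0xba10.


Sum all words (with carry folding):
+ 0x3f21 = 0x3f21
+ 0x6ef2 = 0xae13
+ 0x5ef2 = 0x0d06
+ 0xba10 = 0xc716
One's complement: ~0xc716
Checksum = 0x38e9


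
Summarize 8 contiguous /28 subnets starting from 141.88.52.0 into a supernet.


Original prefix: /28
Number of subnets: 8 = 2^3
New prefix = 28 - 3 = 25
Supernet: 141.88.52.0/25


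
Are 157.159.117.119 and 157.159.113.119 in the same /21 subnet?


Mask: 255.255.248.0
157.159.117.119 AND mask = 157.159.112.0
157.159.113.119 AND mask = 157.159.112.0
Yes, same subnet (157.159.112.0)


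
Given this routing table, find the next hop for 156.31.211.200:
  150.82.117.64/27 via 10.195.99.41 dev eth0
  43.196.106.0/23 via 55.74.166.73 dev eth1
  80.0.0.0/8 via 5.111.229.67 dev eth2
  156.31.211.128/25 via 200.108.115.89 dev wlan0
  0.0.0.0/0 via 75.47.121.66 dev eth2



Longest prefix match for 156.31.211.200:
  /27 150.82.117.64: no
  /23 43.196.106.0: no
  /8 80.0.0.0: no
  /25 156.31.211.128: MATCH
  /0 0.0.0.0: MATCH
Selected: next-hop 200.108.115.89 via wlan0 (matched /25)


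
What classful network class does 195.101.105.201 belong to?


First octet: 195
Binary: 11000011
110xxxxx -> Class C (192-223)
Class C, default mask 255.255.255.0 (/24)


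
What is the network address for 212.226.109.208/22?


IP:   11010100.11100010.01101101.11010000
Mask: 11111111.11111111.11111100.00000000
AND operation:
Net:  11010100.11100010.01101100.00000000
Network: 212.226.108.0/22


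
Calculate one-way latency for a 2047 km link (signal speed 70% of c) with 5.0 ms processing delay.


Speed = 0.7 * 3e5 km/s = 210000 km/s
Propagation delay = 2047 / 210000 = 0.0097 s = 9.7476 ms
Processing delay = 5.0 ms
Total one-way latency = 14.7476 ms


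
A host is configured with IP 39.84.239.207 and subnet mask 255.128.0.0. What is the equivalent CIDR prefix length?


Binary: 11111111.10000000.00000000.00000000
Count leading 1s
Prefix: /9


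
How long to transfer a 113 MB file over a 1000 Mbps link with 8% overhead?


Effective throughput = 1000 * (1 - 8/100) = 920 Mbps
File size in Mb = 113 * 8 = 904 Mb
Time = 904 / 920
Time = 0.9826 seconds


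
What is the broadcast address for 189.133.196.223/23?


Network: 189.133.196.0/23
Host bits = 9
Set all host bits to 1:
Broadcast: 189.133.197.255


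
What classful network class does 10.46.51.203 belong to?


First octet: 10
Binary: 00001010
0xxxxxxx -> Class A (1-126)
Class A, default mask 255.0.0.0 (/8)


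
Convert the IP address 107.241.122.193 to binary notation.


107 = 01101011
241 = 11110001
122 = 01111010
193 = 11000001
Binary: 01101011.11110001.01111010.11000001


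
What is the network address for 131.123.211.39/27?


IP:   10000011.01111011.11010011.00100111
Mask: 11111111.11111111.11111111.11100000
AND operation:
Net:  10000011.01111011.11010011.00100000
Network: 131.123.211.32/27


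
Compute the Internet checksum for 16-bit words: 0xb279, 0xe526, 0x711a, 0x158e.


Sum all words (with carry folding):
+ 0xb279 = 0xb279
+ 0xe526 = 0x97a0
+ 0x711a = 0x08bb
+ 0x158e = 0x1e49
One's complement: ~0x1e49
Checksum = 0xe1b6


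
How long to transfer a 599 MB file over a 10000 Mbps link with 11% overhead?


Effective throughput = 10000 * (1 - 11/100) = 8900 Mbps
File size in Mb = 599 * 8 = 4792 Mb
Time = 4792 / 8900
Time = 0.5384 seconds


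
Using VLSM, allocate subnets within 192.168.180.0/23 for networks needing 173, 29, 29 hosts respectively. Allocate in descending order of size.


173 hosts -> /24 (254 usable): 192.168.180.0/24
29 hosts -> /27 (30 usable): 192.168.181.0/27
29 hosts -> /27 (30 usable): 192.168.181.32/27
Allocation: 192.168.180.0/24 (173 hosts, 254 usable); 192.168.181.0/27 (29 hosts, 30 usable); 192.168.181.32/27 (29 hosts, 30 usable)


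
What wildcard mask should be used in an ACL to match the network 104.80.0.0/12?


Subnet mask: 255.240.0.0
Wildcard = 255.255.255.255 - subnet mask
255 - 255 = 0
255 - 240 = 15
255 - 0 = 255
255 - 0 = 255
Wildcard: 0.15.255.255


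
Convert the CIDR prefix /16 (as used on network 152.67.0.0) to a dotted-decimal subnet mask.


/16 means 16 network bits, 16 host bits
Binary: 11111111111111110000000000000000
Mask: 255.255.0.0


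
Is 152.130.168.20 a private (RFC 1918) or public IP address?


RFC 1918 private ranges:
  10.0.0.0/8 (10.0.0.0 - 10.255.255.255)
  172.16.0.0/12 (172.16.0.0 - 172.31.255.255)
  192.168.0.0/16 (192.168.0.0 - 192.168.255.255)
Public (not in any RFC 1918 range)


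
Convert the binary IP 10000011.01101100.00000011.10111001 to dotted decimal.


10000011 = 131
01101100 = 108
00000011 = 3
10111001 = 185
IP: 131.108.3.185


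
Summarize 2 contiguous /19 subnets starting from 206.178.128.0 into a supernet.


Original prefix: /19
Number of subnets: 2 = 2^1
New prefix = 19 - 1 = 18
Supernet: 206.178.128.0/18


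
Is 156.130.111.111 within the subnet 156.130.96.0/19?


Subnet network: 156.130.96.0
Test IP AND mask: 156.130.96.0
Yes, 156.130.111.111 is in 156.130.96.0/19


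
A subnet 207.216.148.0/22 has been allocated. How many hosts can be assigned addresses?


Host bits = 32 - 22 = 10
Total addresses = 2^10 = 1024
Usable = total - 2 (network and broadcast)
Usable hosts: 1022


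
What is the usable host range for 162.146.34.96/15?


Network: 162.146.0.0
Broadcast: 162.147.255.255
First usable = network + 1
Last usable = broadcast - 1
Range: 162.146.0.1 to 162.147.255.254


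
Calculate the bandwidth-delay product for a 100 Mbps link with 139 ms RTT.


BDP = bandwidth * RTT
= 100 Mbps * 139 ms
= 100 * 1e6 * 139 / 1000 bits
= 13900000 bits
= 1737500 bytes
= 1696.7773 KB
BDP = 13900000 bits (1737500 bytes)


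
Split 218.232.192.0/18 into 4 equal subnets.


New prefix = 18 + 2 = 20
Each subnet has 4096 addresses
  218.232.192.0/20
  218.232.208.0/20
  218.232.224.0/20
  218.232.240.0/20
Subnets: 218.232.192.0/20, 218.232.208.0/20, 218.232.224.0/20, 218.232.240.0/20


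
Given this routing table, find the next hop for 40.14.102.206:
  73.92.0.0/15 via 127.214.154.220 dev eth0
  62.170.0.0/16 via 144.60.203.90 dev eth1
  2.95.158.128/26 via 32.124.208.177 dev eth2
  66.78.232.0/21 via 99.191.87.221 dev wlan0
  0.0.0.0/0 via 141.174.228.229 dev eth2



Longest prefix match for 40.14.102.206:
  /15 73.92.0.0: no
  /16 62.170.0.0: no
  /26 2.95.158.128: no
  /21 66.78.232.0: no
  /0 0.0.0.0: MATCH
Selected: next-hop 141.174.228.229 via eth2 (matched /0)


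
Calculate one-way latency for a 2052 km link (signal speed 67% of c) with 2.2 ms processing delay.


Speed = 0.67 * 3e5 km/s = 201000 km/s
Propagation delay = 2052 / 201000 = 0.0102 s = 10.209 ms
Processing delay = 2.2 ms
Total one-way latency = 12.409 ms


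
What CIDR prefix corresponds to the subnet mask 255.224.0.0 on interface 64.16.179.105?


Binary: 11111111.11100000.00000000.00000000
Count leading 1s
Prefix: /11


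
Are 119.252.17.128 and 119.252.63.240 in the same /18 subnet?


Mask: 255.255.192.0
119.252.17.128 AND mask = 119.252.0.0
119.252.63.240 AND mask = 119.252.0.0
Yes, same subnet (119.252.0.0)


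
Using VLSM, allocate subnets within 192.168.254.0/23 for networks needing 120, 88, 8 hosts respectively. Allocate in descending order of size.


120 hosts -> /25 (126 usable): 192.168.254.0/25
88 hosts -> /25 (126 usable): 192.168.254.128/25
8 hosts -> /28 (14 usable): 192.168.255.0/28
Allocation: 192.168.254.0/25 (120 hosts, 126 usable); 192.168.254.128/25 (88 hosts, 126 usable); 192.168.255.0/28 (8 hosts, 14 usable)


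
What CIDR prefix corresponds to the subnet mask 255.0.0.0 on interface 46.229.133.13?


Binary: 11111111.00000000.00000000.00000000
Count leading 1s
Prefix: /8


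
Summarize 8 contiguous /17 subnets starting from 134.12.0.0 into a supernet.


Original prefix: /17
Number of subnets: 8 = 2^3
New prefix = 17 - 3 = 14
Supernet: 134.12.0.0/14


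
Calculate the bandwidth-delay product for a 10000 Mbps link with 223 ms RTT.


BDP = bandwidth * RTT
= 10000 Mbps * 223 ms
= 10000 * 1e6 * 223 / 1000 bits
= 2230000000 bits
= 278750000 bytes
= 272216.7969 KB
BDP = 2230000000 bits (278750000 bytes)


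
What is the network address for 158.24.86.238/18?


IP:   10011110.00011000.01010110.11101110
Mask: 11111111.11111111.11000000.00000000
AND operation:
Net:  10011110.00011000.01000000.00000000
Network: 158.24.64.0/18


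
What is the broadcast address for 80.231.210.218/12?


Network: 80.224.0.0/12
Host bits = 20
Set all host bits to 1:
Broadcast: 80.239.255.255


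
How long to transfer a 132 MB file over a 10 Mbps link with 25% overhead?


Effective throughput = 10 * (1 - 25/100) = 7.5 Mbps
File size in Mb = 132 * 8 = 1056 Mb
Time = 1056 / 7.5
Time = 140.8 seconds


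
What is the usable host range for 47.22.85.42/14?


Network: 47.20.0.0
Broadcast: 47.23.255.255
First usable = network + 1
Last usable = broadcast - 1
Range: 47.20.0.1 to 47.23.255.254


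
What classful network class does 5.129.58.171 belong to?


First octet: 5
Binary: 00000101
0xxxxxxx -> Class A (1-126)
Class A, default mask 255.0.0.0 (/8)


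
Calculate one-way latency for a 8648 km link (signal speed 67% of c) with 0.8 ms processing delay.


Speed = 0.67 * 3e5 km/s = 201000 km/s
Propagation delay = 8648 / 201000 = 0.043 s = 43.0249 ms
Processing delay = 0.8 ms
Total one-way latency = 43.8249 ms


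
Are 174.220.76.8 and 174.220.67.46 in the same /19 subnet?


Mask: 255.255.224.0
174.220.76.8 AND mask = 174.220.64.0
174.220.67.46 AND mask = 174.220.64.0
Yes, same subnet (174.220.64.0)


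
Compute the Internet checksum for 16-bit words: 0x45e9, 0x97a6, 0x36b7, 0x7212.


Sum all words (with carry folding):
+ 0x45e9 = 0x45e9
+ 0x97a6 = 0xdd8f
+ 0x36b7 = 0x1447
+ 0x7212 = 0x8659
One's complement: ~0x8659
Checksum = 0x79a6


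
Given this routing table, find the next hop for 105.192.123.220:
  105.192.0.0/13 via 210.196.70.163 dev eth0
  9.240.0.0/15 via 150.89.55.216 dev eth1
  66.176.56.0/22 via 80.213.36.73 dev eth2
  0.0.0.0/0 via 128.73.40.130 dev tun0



Longest prefix match for 105.192.123.220:
  /13 105.192.0.0: MATCH
  /15 9.240.0.0: no
  /22 66.176.56.0: no
  /0 0.0.0.0: MATCH
Selected: next-hop 210.196.70.163 via eth0 (matched /13)


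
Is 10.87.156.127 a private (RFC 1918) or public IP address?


RFC 1918 private ranges:
  10.0.0.0/8 (10.0.0.0 - 10.255.255.255)
  172.16.0.0/12 (172.16.0.0 - 172.31.255.255)
  192.168.0.0/16 (192.168.0.0 - 192.168.255.255)
Private (in 10.0.0.0/8)


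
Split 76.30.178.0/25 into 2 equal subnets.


New prefix = 25 + 1 = 26
Each subnet has 64 addresses
  76.30.178.0/26
  76.30.178.64/26
Subnets: 76.30.178.0/26, 76.30.178.64/26


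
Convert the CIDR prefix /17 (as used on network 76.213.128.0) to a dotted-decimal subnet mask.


/17 means 17 network bits, 15 host bits
Binary: 11111111111111111000000000000000
Mask: 255.255.128.0


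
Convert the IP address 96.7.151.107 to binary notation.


96 = 01100000
7 = 00000111
151 = 10010111
107 = 01101011
Binary: 01100000.00000111.10010111.01101011


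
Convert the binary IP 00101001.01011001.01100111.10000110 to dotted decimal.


00101001 = 41
01011001 = 89
01100111 = 103
10000110 = 134
IP: 41.89.103.134


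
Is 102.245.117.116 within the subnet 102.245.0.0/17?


Subnet network: 102.245.0.0
Test IP AND mask: 102.245.0.0
Yes, 102.245.117.116 is in 102.245.0.0/17


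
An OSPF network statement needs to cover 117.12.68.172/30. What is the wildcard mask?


Subnet mask: 255.255.255.252
Wildcard = 255.255.255.255 - subnet mask
255 - 255 = 0
255 - 255 = 0
255 - 255 = 0
255 - 252 = 3
Wildcard: 0.0.0.3


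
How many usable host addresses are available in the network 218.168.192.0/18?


Host bits = 32 - 18 = 14
Total addresses = 2^14 = 16384
Usable = total - 2 (network and broadcast)
Usable hosts: 16382


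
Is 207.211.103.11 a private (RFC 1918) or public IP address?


RFC 1918 private ranges:
  10.0.0.0/8 (10.0.0.0 - 10.255.255.255)
  172.16.0.0/12 (172.16.0.0 - 172.31.255.255)
  192.168.0.0/16 (192.168.0.0 - 192.168.255.255)
Public (not in any RFC 1918 range)


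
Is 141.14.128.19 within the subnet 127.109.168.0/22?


Subnet network: 127.109.168.0
Test IP AND mask: 141.14.128.0
No, 141.14.128.19 is not in 127.109.168.0/22


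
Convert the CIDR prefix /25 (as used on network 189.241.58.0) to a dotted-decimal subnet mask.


/25 means 25 network bits, 7 host bits
Binary: 11111111111111111111111110000000
Mask: 255.255.255.128


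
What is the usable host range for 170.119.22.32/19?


Network: 170.119.0.0
Broadcast: 170.119.31.255
First usable = network + 1
Last usable = broadcast - 1
Range: 170.119.0.1 to 170.119.31.254


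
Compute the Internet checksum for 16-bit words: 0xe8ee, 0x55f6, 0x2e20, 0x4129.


Sum all words (with carry folding):
+ 0xe8ee = 0xe8ee
+ 0x55f6 = 0x3ee5
+ 0x2e20 = 0x6d05
+ 0x4129 = 0xae2e
One's complement: ~0xae2e
Checksum = 0x51d1


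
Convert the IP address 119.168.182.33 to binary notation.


119 = 01110111
168 = 10101000
182 = 10110110
33 = 00100001
Binary: 01110111.10101000.10110110.00100001


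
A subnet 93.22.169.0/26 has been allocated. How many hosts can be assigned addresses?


Host bits = 32 - 26 = 6
Total addresses = 2^6 = 64
Usable = total - 2 (network and broadcast)
Usable hosts: 62


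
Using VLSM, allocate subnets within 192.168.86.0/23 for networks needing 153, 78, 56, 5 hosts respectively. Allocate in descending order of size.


153 hosts -> /24 (254 usable): 192.168.86.0/24
78 hosts -> /25 (126 usable): 192.168.87.0/25
56 hosts -> /26 (62 usable): 192.168.87.128/26
5 hosts -> /29 (6 usable): 192.168.87.192/29
Allocation: 192.168.86.0/24 (153 hosts, 254 usable); 192.168.87.0/25 (78 hosts, 126 usable); 192.168.87.128/26 (56 hosts, 62 usable); 192.168.87.192/29 (5 hosts, 6 usable)


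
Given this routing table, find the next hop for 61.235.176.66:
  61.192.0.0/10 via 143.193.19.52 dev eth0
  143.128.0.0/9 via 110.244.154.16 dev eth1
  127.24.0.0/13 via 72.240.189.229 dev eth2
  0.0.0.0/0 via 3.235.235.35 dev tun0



Longest prefix match for 61.235.176.66:
  /10 61.192.0.0: MATCH
  /9 143.128.0.0: no
  /13 127.24.0.0: no
  /0 0.0.0.0: MATCH
Selected: next-hop 143.193.19.52 via eth0 (matched /10)


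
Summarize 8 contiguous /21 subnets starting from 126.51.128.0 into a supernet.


Original prefix: /21
Number of subnets: 8 = 2^3
New prefix = 21 - 3 = 18
Supernet: 126.51.128.0/18


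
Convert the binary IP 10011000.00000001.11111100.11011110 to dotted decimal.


10011000 = 152
00000001 = 1
11111100 = 252
11011110 = 222
IP: 152.1.252.222


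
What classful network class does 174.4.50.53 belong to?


First octet: 174
Binary: 10101110
10xxxxxx -> Class B (128-191)
Class B, default mask 255.255.0.0 (/16)


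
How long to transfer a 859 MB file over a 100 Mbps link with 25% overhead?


Effective throughput = 100 * (1 - 25/100) = 75 Mbps
File size in Mb = 859 * 8 = 6872 Mb
Time = 6872 / 75
Time = 91.6267 seconds


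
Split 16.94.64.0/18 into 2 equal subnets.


New prefix = 18 + 1 = 19
Each subnet has 8192 addresses
  16.94.64.0/19
  16.94.96.0/19
Subnets: 16.94.64.0/19, 16.94.96.0/19


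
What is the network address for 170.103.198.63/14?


IP:   10101010.01100111.11000110.00111111
Mask: 11111111.11111100.00000000.00000000
AND operation:
Net:  10101010.01100100.00000000.00000000
Network: 170.100.0.0/14


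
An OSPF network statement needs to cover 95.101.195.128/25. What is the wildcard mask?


Subnet mask: 255.255.255.128
Wildcard = 255.255.255.255 - subnet mask
255 - 255 = 0
255 - 255 = 0
255 - 255 = 0
255 - 128 = 127
Wildcard: 0.0.0.127


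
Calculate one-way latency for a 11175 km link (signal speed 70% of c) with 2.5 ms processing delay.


Speed = 0.7 * 3e5 km/s = 210000 km/s
Propagation delay = 11175 / 210000 = 0.0532 s = 53.2143 ms
Processing delay = 2.5 ms
Total one-way latency = 55.7143 ms


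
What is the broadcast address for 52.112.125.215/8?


Network: 52.0.0.0/8
Host bits = 24
Set all host bits to 1:
Broadcast: 52.255.255.255


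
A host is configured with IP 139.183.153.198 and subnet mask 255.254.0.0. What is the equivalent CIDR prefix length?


Binary: 11111111.11111110.00000000.00000000
Count leading 1s
Prefix: /15


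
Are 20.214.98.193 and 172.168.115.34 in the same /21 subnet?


Mask: 255.255.248.0
20.214.98.193 AND mask = 20.214.96.0
172.168.115.34 AND mask = 172.168.112.0
No, different subnets (20.214.96.0 vs 172.168.112.0)


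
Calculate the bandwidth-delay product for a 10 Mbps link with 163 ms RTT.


BDP = bandwidth * RTT
= 10 Mbps * 163 ms
= 10 * 1e6 * 163 / 1000 bits
= 1630000 bits
= 203750 bytes
= 198.9746 KB
BDP = 1630000 bits (203750 bytes)


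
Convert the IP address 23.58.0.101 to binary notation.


23 = 00010111
58 = 00111010
0 = 00000000
101 = 01100101
Binary: 00010111.00111010.00000000.01100101


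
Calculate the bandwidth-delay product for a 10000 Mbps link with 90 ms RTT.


BDP = bandwidth * RTT
= 10000 Mbps * 90 ms
= 10000 * 1e6 * 90 / 1000 bits
= 900000000 bits
= 112500000 bytes
= 109863.2812 KB
BDP = 900000000 bits (112500000 bytes)


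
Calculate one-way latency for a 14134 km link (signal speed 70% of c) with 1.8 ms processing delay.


Speed = 0.7 * 3e5 km/s = 210000 km/s
Propagation delay = 14134 / 210000 = 0.0673 s = 67.3048 ms
Processing delay = 1.8 ms
Total one-way latency = 69.1048 ms


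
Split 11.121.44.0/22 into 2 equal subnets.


New prefix = 22 + 1 = 23
Each subnet has 512 addresses
  11.121.44.0/23
  11.121.46.0/23
Subnets: 11.121.44.0/23, 11.121.46.0/23


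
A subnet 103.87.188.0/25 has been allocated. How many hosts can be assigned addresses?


Host bits = 32 - 25 = 7
Total addresses = 2^7 = 128
Usable = total - 2 (network and broadcast)
Usable hosts: 126


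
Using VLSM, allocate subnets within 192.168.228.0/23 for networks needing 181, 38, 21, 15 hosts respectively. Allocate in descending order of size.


181 hosts -> /24 (254 usable): 192.168.228.0/24
38 hosts -> /26 (62 usable): 192.168.229.0/26
21 hosts -> /27 (30 usable): 192.168.229.64/27
15 hosts -> /27 (30 usable): 192.168.229.96/27
Allocation: 192.168.228.0/24 (181 hosts, 254 usable); 192.168.229.0/26 (38 hosts, 62 usable); 192.168.229.64/27 (21 hosts, 30 usable); 192.168.229.96/27 (15 hosts, 30 usable)


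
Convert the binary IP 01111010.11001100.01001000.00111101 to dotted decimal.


01111010 = 122
11001100 = 204
01001000 = 72
00111101 = 61
IP: 122.204.72.61


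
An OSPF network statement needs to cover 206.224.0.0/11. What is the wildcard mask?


Subnet mask: 255.224.0.0
Wildcard = 255.255.255.255 - subnet mask
255 - 255 = 0
255 - 224 = 31
255 - 0 = 255
255 - 0 = 255
Wildcard: 0.31.255.255


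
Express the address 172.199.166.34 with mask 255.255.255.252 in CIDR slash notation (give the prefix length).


Binary: 11111111.11111111.11111111.11111100
Count leading 1s
Prefix: /30


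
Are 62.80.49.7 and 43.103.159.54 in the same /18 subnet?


Mask: 255.255.192.0
62.80.49.7 AND mask = 62.80.0.0
43.103.159.54 AND mask = 43.103.128.0
No, different subnets (62.80.0.0 vs 43.103.128.0)


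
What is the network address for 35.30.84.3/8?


IP:   00100011.00011110.01010100.00000011
Mask: 11111111.00000000.00000000.00000000
AND operation:
Net:  00100011.00000000.00000000.00000000
Network: 35.0.0.0/8


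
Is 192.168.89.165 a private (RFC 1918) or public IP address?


RFC 1918 private ranges:
  10.0.0.0/8 (10.0.0.0 - 10.255.255.255)
  172.16.0.0/12 (172.16.0.0 - 172.31.255.255)
  192.168.0.0/16 (192.168.0.0 - 192.168.255.255)
Private (in 192.168.0.0/16)


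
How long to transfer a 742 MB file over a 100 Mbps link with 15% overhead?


Effective throughput = 100 * (1 - 15/100) = 85 Mbps
File size in Mb = 742 * 8 = 5936 Mb
Time = 5936 / 85
Time = 69.8353 seconds


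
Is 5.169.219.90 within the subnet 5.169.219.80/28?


Subnet network: 5.169.219.80
Test IP AND mask: 5.169.219.80
Yes, 5.169.219.90 is in 5.169.219.80/28


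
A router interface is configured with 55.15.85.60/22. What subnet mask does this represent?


/22 means 22 network bits, 10 host bits
Binary: 11111111111111111111110000000000
Mask: 255.255.252.0


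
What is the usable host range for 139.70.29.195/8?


Network: 139.0.0.0
Broadcast: 139.255.255.255
First usable = network + 1
Last usable = broadcast - 1
Range: 139.0.0.1 to 139.255.255.254


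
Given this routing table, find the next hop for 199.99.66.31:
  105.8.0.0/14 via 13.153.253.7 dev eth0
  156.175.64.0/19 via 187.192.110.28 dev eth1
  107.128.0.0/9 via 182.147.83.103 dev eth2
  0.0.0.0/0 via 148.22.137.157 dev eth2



Longest prefix match for 199.99.66.31:
  /14 105.8.0.0: no
  /19 156.175.64.0: no
  /9 107.128.0.0: no
  /0 0.0.0.0: MATCH
Selected: next-hop 148.22.137.157 via eth2 (matched /0)


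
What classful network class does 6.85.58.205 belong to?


First octet: 6
Binary: 00000110
0xxxxxxx -> Class A (1-126)
Class A, default mask 255.0.0.0 (/8)


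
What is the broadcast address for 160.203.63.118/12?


Network: 160.192.0.0/12
Host bits = 20
Set all host bits to 1:
Broadcast: 160.207.255.255


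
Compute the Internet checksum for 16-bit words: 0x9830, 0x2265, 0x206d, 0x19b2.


Sum all words (with carry folding):
+ 0x9830 = 0x9830
+ 0x2265 = 0xba95
+ 0x206d = 0xdb02
+ 0x19b2 = 0xf4b4
One's complement: ~0xf4b4
Checksum = 0x0b4b


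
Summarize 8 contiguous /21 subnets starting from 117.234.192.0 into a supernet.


Original prefix: /21
Number of subnets: 8 = 2^3
New prefix = 21 - 3 = 18
Supernet: 117.234.192.0/18


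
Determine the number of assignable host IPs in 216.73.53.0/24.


Host bits = 32 - 24 = 8
Total addresses = 2^8 = 256
Usable = total - 2 (network and broadcast)
Usable hosts: 254


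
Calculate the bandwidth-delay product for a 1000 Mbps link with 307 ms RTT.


BDP = bandwidth * RTT
= 1000 Mbps * 307 ms
= 1000 * 1e6 * 307 / 1000 bits
= 307000000 bits
= 38375000 bytes
= 37475.5859 KB
BDP = 307000000 bits (38375000 bytes)


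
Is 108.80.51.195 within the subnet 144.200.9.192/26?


Subnet network: 144.200.9.192
Test IP AND mask: 108.80.51.192
No, 108.80.51.195 is not in 144.200.9.192/26


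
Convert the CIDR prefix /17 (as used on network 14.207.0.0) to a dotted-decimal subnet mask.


/17 means 17 network bits, 15 host bits
Binary: 11111111111111111000000000000000
Mask: 255.255.128.0


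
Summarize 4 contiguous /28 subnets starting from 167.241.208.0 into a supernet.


Original prefix: /28
Number of subnets: 4 = 2^2
New prefix = 28 - 2 = 26
Supernet: 167.241.208.0/26


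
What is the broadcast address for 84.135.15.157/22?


Network: 84.135.12.0/22
Host bits = 10
Set all host bits to 1:
Broadcast: 84.135.15.255


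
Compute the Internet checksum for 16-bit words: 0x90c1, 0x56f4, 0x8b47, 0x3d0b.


Sum all words (with carry folding):
+ 0x90c1 = 0x90c1
+ 0x56f4 = 0xe7b5
+ 0x8b47 = 0x72fd
+ 0x3d0b = 0xb008
One's complement: ~0xb008
Checksum = 0x4ff7


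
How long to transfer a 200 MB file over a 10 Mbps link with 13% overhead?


Effective throughput = 10 * (1 - 13/100) = 8.7 Mbps
File size in Mb = 200 * 8 = 1600 Mb
Time = 1600 / 8.7
Time = 183.908 seconds


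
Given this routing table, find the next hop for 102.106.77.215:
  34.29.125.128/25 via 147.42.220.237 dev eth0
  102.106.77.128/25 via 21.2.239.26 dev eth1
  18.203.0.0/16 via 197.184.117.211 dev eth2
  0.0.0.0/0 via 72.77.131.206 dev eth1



Longest prefix match for 102.106.77.215:
  /25 34.29.125.128: no
  /25 102.106.77.128: MATCH
  /16 18.203.0.0: no
  /0 0.0.0.0: MATCH
Selected: next-hop 21.2.239.26 via eth1 (matched /25)


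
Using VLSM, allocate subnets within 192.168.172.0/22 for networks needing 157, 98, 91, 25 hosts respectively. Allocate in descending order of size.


157 hosts -> /24 (254 usable): 192.168.172.0/24
98 hosts -> /25 (126 usable): 192.168.173.0/25
91 hosts -> /25 (126 usable): 192.168.173.128/25
25 hosts -> /27 (30 usable): 192.168.174.0/27
Allocation: 192.168.172.0/24 (157 hosts, 254 usable); 192.168.173.0/25 (98 hosts, 126 usable); 192.168.173.128/25 (91 hosts, 126 usable); 192.168.174.0/27 (25 hosts, 30 usable)


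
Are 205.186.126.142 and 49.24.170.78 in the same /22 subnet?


Mask: 255.255.252.0
205.186.126.142 AND mask = 205.186.124.0
49.24.170.78 AND mask = 49.24.168.0
No, different subnets (205.186.124.0 vs 49.24.168.0)


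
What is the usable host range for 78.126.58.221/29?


Network: 78.126.58.216
Broadcast: 78.126.58.223
First usable = network + 1
Last usable = broadcast - 1
Range: 78.126.58.217 to 78.126.58.222


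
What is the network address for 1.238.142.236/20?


IP:   00000001.11101110.10001110.11101100
Mask: 11111111.11111111.11110000.00000000
AND operation:
Net:  00000001.11101110.10000000.00000000
Network: 1.238.128.0/20


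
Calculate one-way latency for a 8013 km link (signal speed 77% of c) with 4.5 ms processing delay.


Speed = 0.77 * 3e5 km/s = 231000 km/s
Propagation delay = 8013 / 231000 = 0.0347 s = 34.6883 ms
Processing delay = 4.5 ms
Total one-way latency = 39.1883 ms


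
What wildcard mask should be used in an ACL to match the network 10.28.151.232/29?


Subnet mask: 255.255.255.248
Wildcard = 255.255.255.255 - subnet mask
255 - 255 = 0
255 - 255 = 0
255 - 255 = 0
255 - 248 = 7
Wildcard: 0.0.0.7


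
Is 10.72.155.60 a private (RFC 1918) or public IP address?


RFC 1918 private ranges:
  10.0.0.0/8 (10.0.0.0 - 10.255.255.255)
  172.16.0.0/12 (172.16.0.0 - 172.31.255.255)
  192.168.0.0/16 (192.168.0.0 - 192.168.255.255)
Private (in 10.0.0.0/8)


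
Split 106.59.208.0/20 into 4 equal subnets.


New prefix = 20 + 2 = 22
Each subnet has 1024 addresses
  106.59.208.0/22
  106.59.212.0/22
  106.59.216.0/22
  106.59.220.0/22
Subnets: 106.59.208.0/22, 106.59.212.0/22, 106.59.216.0/22, 106.59.220.0/22


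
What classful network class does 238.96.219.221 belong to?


First octet: 238
Binary: 11101110
1110xxxx -> Class D (224-239)
Class D (multicast), default mask N/A


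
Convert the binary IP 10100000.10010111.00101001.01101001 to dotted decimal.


10100000 = 160
10010111 = 151
00101001 = 41
01101001 = 105
IP: 160.151.41.105


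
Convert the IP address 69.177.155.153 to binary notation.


69 = 01000101
177 = 10110001
155 = 10011011
153 = 10011001
Binary: 01000101.10110001.10011011.10011001


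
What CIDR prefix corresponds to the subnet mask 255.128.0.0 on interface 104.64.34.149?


Binary: 11111111.10000000.00000000.00000000
Count leading 1s
Prefix: /9


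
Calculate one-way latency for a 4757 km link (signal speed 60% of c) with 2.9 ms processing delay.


Speed = 0.6 * 3e5 km/s = 180000 km/s
Propagation delay = 4757 / 180000 = 0.0264 s = 26.4278 ms
Processing delay = 2.9 ms
Total one-way latency = 29.3278 ms


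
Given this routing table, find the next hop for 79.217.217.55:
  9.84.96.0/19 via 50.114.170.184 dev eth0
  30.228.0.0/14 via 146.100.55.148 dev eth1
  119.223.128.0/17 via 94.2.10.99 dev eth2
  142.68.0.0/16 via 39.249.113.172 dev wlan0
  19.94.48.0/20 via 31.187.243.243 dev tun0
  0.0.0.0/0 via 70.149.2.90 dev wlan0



Longest prefix match for 79.217.217.55:
  /19 9.84.96.0: no
  /14 30.228.0.0: no
  /17 119.223.128.0: no
  /16 142.68.0.0: no
  /20 19.94.48.0: no
  /0 0.0.0.0: MATCH
Selected: next-hop 70.149.2.90 via wlan0 (matched /0)


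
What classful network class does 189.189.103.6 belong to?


First octet: 189
Binary: 10111101
10xxxxxx -> Class B (128-191)
Class B, default mask 255.255.0.0 (/16)


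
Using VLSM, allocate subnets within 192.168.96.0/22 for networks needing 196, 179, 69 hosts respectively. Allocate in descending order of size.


196 hosts -> /24 (254 usable): 192.168.96.0/24
179 hosts -> /24 (254 usable): 192.168.97.0/24
69 hosts -> /25 (126 usable): 192.168.98.0/25
Allocation: 192.168.96.0/24 (196 hosts, 254 usable); 192.168.97.0/24 (179 hosts, 254 usable); 192.168.98.0/25 (69 hosts, 126 usable)


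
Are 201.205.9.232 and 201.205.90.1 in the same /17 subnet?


Mask: 255.255.128.0
201.205.9.232 AND mask = 201.205.0.0
201.205.90.1 AND mask = 201.205.0.0
Yes, same subnet (201.205.0.0)


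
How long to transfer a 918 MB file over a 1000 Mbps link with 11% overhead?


Effective throughput = 1000 * (1 - 11/100) = 890 Mbps
File size in Mb = 918 * 8 = 7344 Mb
Time = 7344 / 890
Time = 8.2517 seconds


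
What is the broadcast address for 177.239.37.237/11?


Network: 177.224.0.0/11
Host bits = 21
Set all host bits to 1:
Broadcast: 177.255.255.255


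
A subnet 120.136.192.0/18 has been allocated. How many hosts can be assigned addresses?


Host bits = 32 - 18 = 14
Total addresses = 2^14 = 16384
Usable = total - 2 (network and broadcast)
Usable hosts: 16382


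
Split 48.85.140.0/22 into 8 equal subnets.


New prefix = 22 + 3 = 25
Each subnet has 128 addresses
  48.85.140.0/25
  48.85.140.128/25
  48.85.141.0/25
  48.85.141.128/25
  48.85.142.0/25
  48.85.142.128/25
  48.85.143.0/25
  48.85.143.128/25
Subnets: 48.85.140.0/25, 48.85.140.128/25, 48.85.141.0/25, 48.85.141.128/25, 48.85.142.0/25, 48.85.142.128/25, 48.85.143.0/25, 48.85.143.128/25


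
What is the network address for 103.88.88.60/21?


IP:   01100111.01011000.01011000.00111100
Mask: 11111111.11111111.11111000.00000000
AND operation:
Net:  01100111.01011000.01011000.00000000
Network: 103.88.88.0/21


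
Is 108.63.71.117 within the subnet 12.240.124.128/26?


Subnet network: 12.240.124.128
Test IP AND mask: 108.63.71.64
No, 108.63.71.117 is not in 12.240.124.128/26


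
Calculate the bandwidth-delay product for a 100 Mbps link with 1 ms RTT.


BDP = bandwidth * RTT
= 100 Mbps * 1 ms
= 100 * 1e6 * 1 / 1000 bits
= 100000 bits
= 12500 bytes
= 12.207 KB
BDP = 100000 bits (12500 bytes)


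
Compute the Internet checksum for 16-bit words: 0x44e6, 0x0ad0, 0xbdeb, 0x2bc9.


Sum all words (with carry folding):
+ 0x44e6 = 0x44e6
+ 0x0ad0 = 0x4fb6
+ 0xbdeb = 0x0da2
+ 0x2bc9 = 0x396b
One's complement: ~0x396b
Checksum = 0xc694


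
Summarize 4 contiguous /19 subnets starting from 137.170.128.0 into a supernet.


Original prefix: /19
Number of subnets: 4 = 2^2
New prefix = 19 - 2 = 17
Supernet: 137.170.128.0/17


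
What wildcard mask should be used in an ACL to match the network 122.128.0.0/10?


Subnet mask: 255.192.0.0
Wildcard = 255.255.255.255 - subnet mask
255 - 255 = 0
255 - 192 = 63
255 - 0 = 255
255 - 0 = 255
Wildcard: 0.63.255.255


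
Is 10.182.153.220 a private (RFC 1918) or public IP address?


RFC 1918 private ranges:
  10.0.0.0/8 (10.0.0.0 - 10.255.255.255)
  172.16.0.0/12 (172.16.0.0 - 172.31.255.255)
  192.168.0.0/16 (192.168.0.0 - 192.168.255.255)
Private (in 10.0.0.0/8)


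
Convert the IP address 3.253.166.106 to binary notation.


3 = 00000011
253 = 11111101
166 = 10100110
106 = 01101010
Binary: 00000011.11111101.10100110.01101010


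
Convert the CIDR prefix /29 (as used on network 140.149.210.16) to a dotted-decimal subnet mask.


/29 means 29 network bits, 3 host bits
Binary: 11111111111111111111111111111000
Mask: 255.255.255.248


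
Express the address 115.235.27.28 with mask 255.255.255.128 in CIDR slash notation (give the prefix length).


Binary: 11111111.11111111.11111111.10000000
Count leading 1s
Prefix: /25


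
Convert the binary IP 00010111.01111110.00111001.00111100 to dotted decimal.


00010111 = 23
01111110 = 126
00111001 = 57
00111100 = 60
IP: 23.126.57.60


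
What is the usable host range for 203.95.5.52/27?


Network: 203.95.5.32
Broadcast: 203.95.5.63
First usable = network + 1
Last usable = broadcast - 1
Range: 203.95.5.33 to 203.95.5.62


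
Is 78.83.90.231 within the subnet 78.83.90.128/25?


Subnet network: 78.83.90.128
Test IP AND mask: 78.83.90.128
Yes, 78.83.90.231 is in 78.83.90.128/25


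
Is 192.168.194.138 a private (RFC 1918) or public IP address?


RFC 1918 private ranges:
  10.0.0.0/8 (10.0.0.0 - 10.255.255.255)
  172.16.0.0/12 (172.16.0.0 - 172.31.255.255)
  192.168.0.0/16 (192.168.0.0 - 192.168.255.255)
Private (in 192.168.0.0/16)


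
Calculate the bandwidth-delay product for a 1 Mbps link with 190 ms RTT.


BDP = bandwidth * RTT
= 1 Mbps * 190 ms
= 1 * 1e6 * 190 / 1000 bits
= 190000 bits
= 23750 bytes
= 23.1934 KB
BDP = 190000 bits (23750 bytes)


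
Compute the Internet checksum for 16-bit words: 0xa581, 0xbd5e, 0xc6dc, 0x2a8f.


Sum all words (with carry folding):
+ 0xa581 = 0xa581
+ 0xbd5e = 0x62e0
+ 0xc6dc = 0x29bd
+ 0x2a8f = 0x544c
One's complement: ~0x544c
Checksum = 0xabb3


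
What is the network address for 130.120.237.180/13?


IP:   10000010.01111000.11101101.10110100
Mask: 11111111.11111000.00000000.00000000
AND operation:
Net:  10000010.01111000.00000000.00000000
Network: 130.120.0.0/13


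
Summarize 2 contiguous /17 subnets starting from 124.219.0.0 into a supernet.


Original prefix: /17
Number of subnets: 2 = 2^1
New prefix = 17 - 1 = 16
Supernet: 124.219.0.0/16


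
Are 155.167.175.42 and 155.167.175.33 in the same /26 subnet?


Mask: 255.255.255.192
155.167.175.42 AND mask = 155.167.175.0
155.167.175.33 AND mask = 155.167.175.0
Yes, same subnet (155.167.175.0)


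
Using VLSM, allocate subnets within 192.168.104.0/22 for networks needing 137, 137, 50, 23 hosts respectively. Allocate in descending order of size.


137 hosts -> /24 (254 usable): 192.168.104.0/24
137 hosts -> /24 (254 usable): 192.168.105.0/24
50 hosts -> /26 (62 usable): 192.168.106.0/26
23 hosts -> /27 (30 usable): 192.168.106.64/27
Allocation: 192.168.104.0/24 (137 hosts, 254 usable); 192.168.105.0/24 (137 hosts, 254 usable); 192.168.106.0/26 (50 hosts, 62 usable); 192.168.106.64/27 (23 hosts, 30 usable)


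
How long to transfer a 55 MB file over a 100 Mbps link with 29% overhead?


Effective throughput = 100 * (1 - 29/100) = 71 Mbps
File size in Mb = 55 * 8 = 440 Mb
Time = 440 / 71
Time = 6.1972 seconds


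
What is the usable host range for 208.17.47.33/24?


Network: 208.17.47.0
Broadcast: 208.17.47.255
First usable = network + 1
Last usable = broadcast - 1
Range: 208.17.47.1 to 208.17.47.254


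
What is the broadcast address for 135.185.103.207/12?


Network: 135.176.0.0/12
Host bits = 20
Set all host bits to 1:
Broadcast: 135.191.255.255


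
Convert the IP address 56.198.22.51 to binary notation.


56 = 00111000
198 = 11000110
22 = 00010110
51 = 00110011
Binary: 00111000.11000110.00010110.00110011


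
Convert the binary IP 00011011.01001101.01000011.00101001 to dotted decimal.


00011011 = 27
01001101 = 77
01000011 = 67
00101001 = 41
IP: 27.77.67.41


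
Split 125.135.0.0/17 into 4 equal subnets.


New prefix = 17 + 2 = 19
Each subnet has 8192 addresses
  125.135.0.0/19
  125.135.32.0/19
  125.135.64.0/19
  125.135.96.0/19
Subnets: 125.135.0.0/19, 125.135.32.0/19, 125.135.64.0/19, 125.135.96.0/19


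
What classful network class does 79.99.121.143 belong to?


First octet: 79
Binary: 01001111
0xxxxxxx -> Class A (1-126)
Class A, default mask 255.0.0.0 (/8)


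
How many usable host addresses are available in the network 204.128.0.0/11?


Host bits = 32 - 11 = 21
Total addresses = 2^21 = 2097152
Usable = total - 2 (network and broadcast)
Usable hosts: 2097150


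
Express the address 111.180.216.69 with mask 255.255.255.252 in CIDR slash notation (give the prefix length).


Binary: 11111111.11111111.11111111.11111100
Count leading 1s
Prefix: /30


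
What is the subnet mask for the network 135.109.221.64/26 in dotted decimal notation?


/26 means 26 network bits, 6 host bits
Binary: 11111111111111111111111111000000
Mask: 255.255.255.192


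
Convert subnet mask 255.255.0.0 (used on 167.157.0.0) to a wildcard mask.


Subnet mask: 255.255.0.0
Wildcard = 255.255.255.255 - subnet mask
255 - 255 = 0
255 - 255 = 0
255 - 0 = 255
255 - 0 = 255
Wildcard: 0.0.255.255


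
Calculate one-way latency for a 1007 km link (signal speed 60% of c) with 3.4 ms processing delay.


Speed = 0.6 * 3e5 km/s = 180000 km/s
Propagation delay = 1007 / 180000 = 0.0056 s = 5.5944 ms
Processing delay = 3.4 ms
Total one-way latency = 8.9944 ms


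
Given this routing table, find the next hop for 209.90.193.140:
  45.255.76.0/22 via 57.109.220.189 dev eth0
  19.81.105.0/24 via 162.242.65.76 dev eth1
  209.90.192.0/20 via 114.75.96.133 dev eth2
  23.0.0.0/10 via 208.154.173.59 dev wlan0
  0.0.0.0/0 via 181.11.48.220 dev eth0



Longest prefix match for 209.90.193.140:
  /22 45.255.76.0: no
  /24 19.81.105.0: no
  /20 209.90.192.0: MATCH
  /10 23.0.0.0: no
  /0 0.0.0.0: MATCH
Selected: next-hop 114.75.96.133 via eth2 (matched /20)
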